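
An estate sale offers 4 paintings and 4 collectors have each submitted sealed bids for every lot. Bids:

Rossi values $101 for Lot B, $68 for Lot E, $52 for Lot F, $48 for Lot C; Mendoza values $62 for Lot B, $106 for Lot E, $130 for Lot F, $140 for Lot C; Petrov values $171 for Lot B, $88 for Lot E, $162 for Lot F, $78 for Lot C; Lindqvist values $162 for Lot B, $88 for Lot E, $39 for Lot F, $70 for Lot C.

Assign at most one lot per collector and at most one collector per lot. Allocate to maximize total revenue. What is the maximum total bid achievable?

Max total: $532

Optimal: Rossi→Lot E ($68), Mendoza→Lot C ($140), Petrov→Lot F ($162), Lindqvist→Lot B ($162) — total 68+140+162+162 = $532.
Column-greedy (each lot in turn goes to its best remaining collector) gives $399, worse by 133.
Next-best assignment: Rossi→Lot B, Mendoza→Lot C, Petrov→Lot F, Lindqvist→Lot E = $491.
Swapping Rossi↔Petrov (Rossi→Lot F $52, Petrov→Lot E $88) loses 90.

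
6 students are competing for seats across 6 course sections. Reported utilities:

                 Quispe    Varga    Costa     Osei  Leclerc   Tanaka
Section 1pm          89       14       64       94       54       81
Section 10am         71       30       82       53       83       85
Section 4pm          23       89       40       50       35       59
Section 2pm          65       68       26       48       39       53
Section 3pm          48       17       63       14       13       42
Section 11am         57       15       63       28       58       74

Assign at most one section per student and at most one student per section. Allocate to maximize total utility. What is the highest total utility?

Max total: 468 points

This is the linear assignment problem.
Optimal: Quispe→Section 2pm (65 points), Varga→Section 4pm (89 points), Costa→Section 3pm (63 points), Osei→Section 1pm (94 points), Leclerc→Section 10am (83 points), Tanaka→Section 11am (74 points) — total 65+89+63+94+83+74 = 468 points.
Max-entry greedy (repeatedly take the single best remaining cell) gives 454 points, worse by 14.
Next-best assignment: Quispe→Section 2pm, Varga→Section 4pm, Costa→Section 3pm, Osei→Section 1pm, Leclerc→Section 11am, Tanaka→Section 10am = 454 points.
Swapping Osei↔Costa (Osei→Section 3pm 14 points, Costa→Section 1pm 64 points) loses 79.
Checked against all permutations: 468 points is optimal.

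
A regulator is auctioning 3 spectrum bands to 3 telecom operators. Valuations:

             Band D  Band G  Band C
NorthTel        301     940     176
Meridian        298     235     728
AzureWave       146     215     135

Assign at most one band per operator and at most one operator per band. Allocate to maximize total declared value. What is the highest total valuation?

Max total: $1814M

Optimal: NorthTel→Band G ($940M), Meridian→Band C ($728M), AzureWave→Band D ($146M) — total 940+728+146 = $1814M.
Checked against all permutations: $1814M is optimal.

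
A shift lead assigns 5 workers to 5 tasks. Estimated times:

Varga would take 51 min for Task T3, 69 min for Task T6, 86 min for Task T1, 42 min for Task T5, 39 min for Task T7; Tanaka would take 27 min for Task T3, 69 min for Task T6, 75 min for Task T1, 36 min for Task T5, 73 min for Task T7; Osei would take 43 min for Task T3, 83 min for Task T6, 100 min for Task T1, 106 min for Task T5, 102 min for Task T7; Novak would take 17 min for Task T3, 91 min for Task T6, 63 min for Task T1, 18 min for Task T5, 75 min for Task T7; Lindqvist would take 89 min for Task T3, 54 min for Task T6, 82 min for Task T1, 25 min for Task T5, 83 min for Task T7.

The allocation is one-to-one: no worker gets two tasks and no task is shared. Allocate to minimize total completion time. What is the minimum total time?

Minimum total: 229 min

Optimal: Varga→Task T7 (39 min), Tanaka→Task T1 (75 min), Osei→Task T3 (43 min), Novak→Task T5 (18 min), Lindqvist→Task T6 (54 min) — total 39+75+43+18+54 = 229 min.
No other one-to-one assignment undercuts 229 min.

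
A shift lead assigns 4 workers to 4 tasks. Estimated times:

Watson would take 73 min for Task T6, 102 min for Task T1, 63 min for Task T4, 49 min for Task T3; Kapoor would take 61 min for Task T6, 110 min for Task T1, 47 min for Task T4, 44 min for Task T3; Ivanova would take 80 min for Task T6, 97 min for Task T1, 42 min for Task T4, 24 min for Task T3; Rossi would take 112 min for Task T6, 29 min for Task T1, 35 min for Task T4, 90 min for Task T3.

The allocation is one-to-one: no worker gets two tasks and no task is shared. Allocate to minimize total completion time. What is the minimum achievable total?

Optimal: Watson→Task T6 (73 min), Kapoor→Task T4 (47 min), Ivanova→Task T3 (24 min), Rossi→Task T1 (29 min) — total 73+47+24+29 = 173 min.
Row-greedy (each worker in turn takes its cheapest remaining task) gives 205 min, worse by 32.
Next-best assignment: Watson→Task T4, Kapoor→Task T6, Ivanova→Task T3, Rossi→Task T1 = 177 min.
Every other assignment is strictly worse.

Minimum total: 173 min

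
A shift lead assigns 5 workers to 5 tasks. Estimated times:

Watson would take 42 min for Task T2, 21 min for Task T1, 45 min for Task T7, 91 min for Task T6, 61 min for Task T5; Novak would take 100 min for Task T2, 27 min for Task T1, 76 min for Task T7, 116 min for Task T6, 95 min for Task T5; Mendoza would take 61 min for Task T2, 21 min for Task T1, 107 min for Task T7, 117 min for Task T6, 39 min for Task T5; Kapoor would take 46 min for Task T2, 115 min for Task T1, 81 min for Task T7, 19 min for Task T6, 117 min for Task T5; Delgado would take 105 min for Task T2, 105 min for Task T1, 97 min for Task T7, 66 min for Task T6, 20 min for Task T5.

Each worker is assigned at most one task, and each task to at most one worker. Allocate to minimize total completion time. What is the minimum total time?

Min total: 172 min

Optimal: Watson→Task T7 (45 min), Novak→Task T1 (27 min), Mendoza→Task T2 (61 min), Kapoor→Task T6 (19 min), Delgado→Task T5 (20 min) — total 45+27+61+19+20 = 172 min.
Row-greedy (each worker in turn takes its cheapest remaining task) gives 260 min, worse by 88.
Swapping Delgado↔Kapoor (Delgado→Task T6 66 min, Kapoor→Task T5 117 min) adds 144.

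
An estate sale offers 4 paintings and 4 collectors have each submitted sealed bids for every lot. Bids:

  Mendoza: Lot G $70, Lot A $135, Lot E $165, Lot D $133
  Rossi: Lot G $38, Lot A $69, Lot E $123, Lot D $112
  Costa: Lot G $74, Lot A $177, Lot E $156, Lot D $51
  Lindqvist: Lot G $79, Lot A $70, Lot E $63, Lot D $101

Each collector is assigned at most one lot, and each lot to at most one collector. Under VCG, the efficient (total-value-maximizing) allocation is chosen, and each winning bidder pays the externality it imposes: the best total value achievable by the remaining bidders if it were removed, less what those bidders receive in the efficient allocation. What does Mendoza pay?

Efficient allocation: Mendoza→Lot E ($165), Rossi→Lot D ($112), Costa→Lot A ($177), Lindqvist→Lot G ($79); total welfare W = $533.
Mendoza receives Lot E at value $165, so the others get W − 165 = $368.
Without Mendoza: best allocation of the remaining 3 bidders over all 4 lots is Rossi→Lot E ($123), Costa→Lot A ($177), Lindqvist→Lot D ($101), total $401.
VCG payment = (others' best without Mendoza) − (others' welfare with Mendoza) = 401 − 368 = $33.

Mendoza pays $33.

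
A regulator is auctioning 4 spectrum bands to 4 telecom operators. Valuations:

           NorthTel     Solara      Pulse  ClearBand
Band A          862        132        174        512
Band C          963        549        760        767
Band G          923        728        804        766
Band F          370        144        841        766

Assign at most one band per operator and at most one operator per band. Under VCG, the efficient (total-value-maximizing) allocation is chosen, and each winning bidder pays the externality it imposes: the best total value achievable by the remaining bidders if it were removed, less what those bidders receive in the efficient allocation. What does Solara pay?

Efficient allocation: NorthTel→Band A ($862M), Solara→Band G ($728M), Pulse→Band F ($841M), ClearBand→Band C ($767M); total welfare W = $3198M.
Solara receives Band G at value $728M, so the others get W − 728 = $2470M.
Without Solara: best allocation of the remaining 3 bidders over all 4 bands is NorthTel→Band C ($963M), Pulse→Band F ($841M), ClearBand→Band G ($766M), total $2570M.
VCG payment = (others' best without Solara) − (others' welfare with Solara) = 2570 − 2470 = $100M.

Solara pays $100M.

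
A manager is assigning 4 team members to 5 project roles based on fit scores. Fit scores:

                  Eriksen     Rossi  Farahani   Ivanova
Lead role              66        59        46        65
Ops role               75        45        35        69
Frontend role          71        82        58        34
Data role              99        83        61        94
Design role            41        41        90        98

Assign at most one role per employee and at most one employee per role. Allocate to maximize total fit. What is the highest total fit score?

Optimal: Eriksen→Ops role (75 pts), Rossi→Frontend role (82 pts), Farahani→Design role (90 pts), Ivanova→Data role (94 pts) — total 75+82+90+94 = 341 pts.
Max-entry greedy (repeatedly take the single best remaining cell) gives 325 pts, worse by 16.
Swapping Farahani↔Rossi (Farahani→Frontend role 58 pts, Rossi→Design role 41 pts) loses 73.

Max total: 341 pts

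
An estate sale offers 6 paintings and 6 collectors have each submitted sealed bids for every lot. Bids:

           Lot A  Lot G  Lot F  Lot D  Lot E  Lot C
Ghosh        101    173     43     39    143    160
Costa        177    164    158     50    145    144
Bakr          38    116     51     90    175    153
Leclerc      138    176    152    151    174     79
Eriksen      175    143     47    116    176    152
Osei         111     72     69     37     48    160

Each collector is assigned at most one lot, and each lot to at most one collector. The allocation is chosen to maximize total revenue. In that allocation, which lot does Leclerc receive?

Treat this as an assignment problem: match each collector to one lot.
Optimal: Ghosh→Lot G ($173), Costa→Lot F ($158), Bakr→Lot E ($175), Leclerc→Lot D ($151), Eriksen→Lot A ($175), Osei→Lot C ($160) — total 173+158+175+151+175+160 = $992.
Column-greedy (each lot in turn goes to its best remaining collector) gives $873, worse by 119.
Next-best assignment: Ghosh→Lot G, Costa→Lot A, Bakr→Lot E, Leclerc→Lot F, Eriksen→Lot D, Osei→Lot C = $953.
Swapping Ghosh↔Costa (Ghosh→Lot F $43, Costa→Lot G $164) loses 124.
Checked against all permutations: $992 is optimal.
Leclerc's own top lot is Lot G ($176), but forcing Leclerc→Lot G and reassigning the rest optimally gives only $902 — worse by 90.

Leclerc receives Lot D.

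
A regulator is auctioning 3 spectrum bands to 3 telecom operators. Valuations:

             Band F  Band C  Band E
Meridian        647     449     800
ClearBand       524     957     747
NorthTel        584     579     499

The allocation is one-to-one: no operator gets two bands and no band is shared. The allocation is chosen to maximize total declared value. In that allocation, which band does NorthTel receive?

NorthTel receives Band F.

Optimal: Meridian→Band E ($800M), ClearBand→Band C ($957M), NorthTel→Band F ($584M) — total 800+957+584 = $2341M.
Next-best assignment: Meridian→Band F, ClearBand→Band C, NorthTel→Band E = $2103M.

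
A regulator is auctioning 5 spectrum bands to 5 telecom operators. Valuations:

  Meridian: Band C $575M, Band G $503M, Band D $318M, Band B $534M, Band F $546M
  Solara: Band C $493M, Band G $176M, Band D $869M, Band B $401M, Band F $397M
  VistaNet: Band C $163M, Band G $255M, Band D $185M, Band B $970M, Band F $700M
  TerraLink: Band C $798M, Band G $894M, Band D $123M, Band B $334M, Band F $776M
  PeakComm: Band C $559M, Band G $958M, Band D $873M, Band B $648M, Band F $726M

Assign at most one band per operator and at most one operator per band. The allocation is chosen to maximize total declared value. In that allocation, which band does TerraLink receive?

TerraLink receives Band F.

Optimal: Meridian→Band C ($575M), Solara→Band D ($869M), VistaNet→Band B ($970M), TerraLink→Band F ($776M), PeakComm→Band G ($958M) — total 575+869+970+776+958 = $4148M.
Row-greedy (each operator in turn takes its best remaining band) gives $4034M, worse by 114.
TerraLink's own top band is Band G ($894M), but forcing TerraLink→Band G and reassigning the rest optimally gives only $4034M — worse by 114.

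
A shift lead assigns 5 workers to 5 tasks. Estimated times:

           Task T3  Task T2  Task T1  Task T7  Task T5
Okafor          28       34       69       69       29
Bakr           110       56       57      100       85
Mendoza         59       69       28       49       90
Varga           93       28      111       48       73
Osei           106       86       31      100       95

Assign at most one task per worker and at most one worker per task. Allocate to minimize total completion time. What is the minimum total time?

Minimum total: 221 min

Treat this as an assignment problem: match each worker to one task.
Optimal: Okafor→Task T3 (28 min), Bakr→Task T5 (85 min), Mendoza→Task T7 (49 min), Varga→Task T2 (28 min), Osei→Task T1 (31 min) — total 28+85+49+28+31 = 221 min.
Column-greedy (each task in turn goes to its cheapest remaining worker) gives 279 min, worse by 58.
Checked against all permutations: 221 min is optimal.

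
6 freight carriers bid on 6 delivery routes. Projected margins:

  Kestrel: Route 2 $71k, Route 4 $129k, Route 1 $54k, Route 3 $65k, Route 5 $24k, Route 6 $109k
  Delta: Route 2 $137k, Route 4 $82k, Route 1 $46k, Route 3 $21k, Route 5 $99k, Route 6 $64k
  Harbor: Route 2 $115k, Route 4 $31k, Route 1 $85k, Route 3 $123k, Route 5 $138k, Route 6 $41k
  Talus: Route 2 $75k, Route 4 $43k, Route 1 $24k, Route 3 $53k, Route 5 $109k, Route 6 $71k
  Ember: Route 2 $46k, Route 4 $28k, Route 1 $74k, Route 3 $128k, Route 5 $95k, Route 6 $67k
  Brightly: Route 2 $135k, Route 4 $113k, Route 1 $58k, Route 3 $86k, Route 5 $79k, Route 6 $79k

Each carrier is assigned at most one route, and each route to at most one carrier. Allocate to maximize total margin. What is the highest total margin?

Maximum total: $681k

This is the linear assignment problem.
Optimal: Kestrel→Route 6 ($109k), Delta→Route 2 ($137k), Harbor→Route 1 ($85k), Talus→Route 5 ($109k), Ember→Route 3 ($128k), Brightly→Route 4 ($113k) — total 109+137+85+109+128+113 = $681k.
Column-greedy (each route in turn goes to its best remaining carrier) gives $667k, worse by 14.
Next-best assignment: Kestrel→Route 4, Delta→Route 2, Harbor→Route 1, Talus→Route 5, Ember→Route 3, Brightly→Route 6 = $667k.
Swapping Talus↔Delta (Talus→Route 2 $75k, Delta→Route 5 $99k) loses 72.
No other one-to-one assignment exceeds $681k.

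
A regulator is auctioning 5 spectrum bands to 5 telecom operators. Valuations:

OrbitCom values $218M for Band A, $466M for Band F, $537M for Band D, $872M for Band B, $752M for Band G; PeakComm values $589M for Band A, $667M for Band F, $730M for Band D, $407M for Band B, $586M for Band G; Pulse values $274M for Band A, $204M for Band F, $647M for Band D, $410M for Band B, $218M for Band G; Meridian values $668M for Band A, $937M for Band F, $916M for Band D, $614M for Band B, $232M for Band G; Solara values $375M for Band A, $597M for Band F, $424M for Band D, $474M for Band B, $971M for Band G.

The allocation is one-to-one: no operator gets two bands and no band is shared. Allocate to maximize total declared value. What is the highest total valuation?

Max total: $4016M

This is the linear assignment problem.
Optimal: OrbitCom→Band B ($872M), PeakComm→Band A ($589M), Pulse→Band D ($647M), Meridian→Band F ($937M), Solara→Band G ($971M) — total 872+589+647+937+971 = $4016M.
Next-best assignment: OrbitCom→Band B, PeakComm→Band F, Pulse→Band D, Meridian→Band A, Solara→Band G = $3825M.
Swapping OrbitCom↔Meridian (OrbitCom→Band F $466M, Meridian→Band B $614M) loses 729.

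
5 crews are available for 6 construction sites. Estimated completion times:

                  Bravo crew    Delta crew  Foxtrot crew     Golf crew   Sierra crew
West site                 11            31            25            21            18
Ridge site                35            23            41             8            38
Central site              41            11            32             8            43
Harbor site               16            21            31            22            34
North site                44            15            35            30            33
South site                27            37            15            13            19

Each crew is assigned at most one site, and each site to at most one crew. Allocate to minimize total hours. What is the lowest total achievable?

Optimal: Bravo crew→Harbor site (16 hours), Delta crew→Central site (11 hours), Foxtrot crew→South site (15 hours), Golf crew→Ridge site (8 hours), Sierra crew→West site (18 hours) — total 16+11+15+8+18 = 68 hours.
Column-greedy (each site in turn goes to its cheapest remaining crew) gives 94 hours, worse by 26.
Next-best assignment: Bravo crew→Harbor site, Delta crew→North site, Foxtrot crew→South site, Golf crew→Ridge site, Sierra crew→West site = 72 hours.
Swapping Golf crew↔Sierra crew (Golf crew→West site 21 hours, Sierra crew→Ridge site 38 hours) adds 33.

Minimum total: 68 hours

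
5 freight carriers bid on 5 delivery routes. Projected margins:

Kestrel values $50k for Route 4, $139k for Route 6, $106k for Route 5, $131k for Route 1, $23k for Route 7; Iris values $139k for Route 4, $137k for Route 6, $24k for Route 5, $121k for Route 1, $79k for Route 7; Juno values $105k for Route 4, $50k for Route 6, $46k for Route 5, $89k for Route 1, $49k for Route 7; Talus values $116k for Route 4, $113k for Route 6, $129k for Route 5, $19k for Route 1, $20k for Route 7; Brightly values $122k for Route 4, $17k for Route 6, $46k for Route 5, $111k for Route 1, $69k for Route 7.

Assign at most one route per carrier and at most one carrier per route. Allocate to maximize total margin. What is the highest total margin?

Optimal: Kestrel→Route 1 ($131k), Iris→Route 6 ($137k), Juno→Route 4 ($105k), Talus→Route 5 ($129k), Brightly→Route 7 ($69k) — total 131+137+105+129+69 = $571k.
Max-entry greedy (repeatedly take the single best remaining cell) gives $567k, worse by 4.
Next-best assignment: Kestrel→Route 1, Iris→Route 6, Juno→Route 7, Talus→Route 5, Brightly→Route 4 = $568k.

Maximum total: $571k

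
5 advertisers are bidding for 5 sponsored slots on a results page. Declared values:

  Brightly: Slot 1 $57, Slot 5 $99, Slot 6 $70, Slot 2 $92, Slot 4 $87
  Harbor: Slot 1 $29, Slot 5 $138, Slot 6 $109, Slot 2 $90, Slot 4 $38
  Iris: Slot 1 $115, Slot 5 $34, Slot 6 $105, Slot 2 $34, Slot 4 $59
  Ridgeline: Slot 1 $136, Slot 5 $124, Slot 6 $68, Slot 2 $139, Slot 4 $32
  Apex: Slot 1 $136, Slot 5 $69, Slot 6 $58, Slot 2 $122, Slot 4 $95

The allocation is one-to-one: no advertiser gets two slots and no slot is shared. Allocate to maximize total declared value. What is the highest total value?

Optimal: Brightly→Slot 4 ($87), Harbor→Slot 5 ($138), Iris→Slot 6 ($105), Ridgeline→Slot 2 ($139), Apex→Slot 1 ($136) — total 87+138+105+139+136 = $605.
Column-greedy (each slot in turn goes to its best remaining advertiser) gives $588, worse by 17.
Swapping Brightly↔Iris (Brightly→Slot 6 $70, Iris→Slot 4 $59) loses 63.
Every other assignment is strictly worse.

Maximum total: $605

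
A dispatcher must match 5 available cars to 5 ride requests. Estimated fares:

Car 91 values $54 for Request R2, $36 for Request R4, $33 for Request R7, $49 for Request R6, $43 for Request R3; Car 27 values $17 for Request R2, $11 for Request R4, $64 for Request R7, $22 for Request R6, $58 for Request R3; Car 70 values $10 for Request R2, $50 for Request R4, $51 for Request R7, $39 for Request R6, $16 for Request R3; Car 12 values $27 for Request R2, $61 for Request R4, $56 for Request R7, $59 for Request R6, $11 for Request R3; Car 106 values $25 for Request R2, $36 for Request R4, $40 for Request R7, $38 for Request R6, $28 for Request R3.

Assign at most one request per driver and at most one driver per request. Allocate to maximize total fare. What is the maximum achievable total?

Maximum total: $262

This is the linear assignment problem.
Optimal: Car 91→Request R2 ($54), Car 27→Request R3 ($58), Car 70→Request R7 ($51), Car 12→Request R4 ($61), Car 106→Request R6 ($38) — total 54+58+51+61+38 = $262.
Max-entry greedy (repeatedly take the single best remaining cell) gives $246, worse by 16.
Every other assignment is strictly worse.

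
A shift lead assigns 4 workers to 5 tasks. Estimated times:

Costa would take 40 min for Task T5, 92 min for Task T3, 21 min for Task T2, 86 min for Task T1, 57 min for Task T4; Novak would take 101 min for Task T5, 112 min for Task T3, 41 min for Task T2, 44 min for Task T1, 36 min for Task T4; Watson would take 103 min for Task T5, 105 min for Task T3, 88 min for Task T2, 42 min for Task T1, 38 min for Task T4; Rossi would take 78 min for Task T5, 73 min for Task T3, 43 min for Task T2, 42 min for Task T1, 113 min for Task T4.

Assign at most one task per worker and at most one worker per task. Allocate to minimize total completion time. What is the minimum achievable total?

This is a one-to-one assignment (minimum-cost bipartite matching).
Optimal: Costa→Task T5 (40 min), Novak→Task T2 (41 min), Watson→Task T4 (38 min), Rossi→Task T1 (42 min) — total 40+41+38+42 = 161 min.
Column-greedy (each task in turn goes to its cheapest remaining worker) gives 196 min, worse by 35.
Swapping Novak↔Costa (Novak→Task T5 101 min, Costa→Task T2 21 min) adds 41.

Min total: 161 min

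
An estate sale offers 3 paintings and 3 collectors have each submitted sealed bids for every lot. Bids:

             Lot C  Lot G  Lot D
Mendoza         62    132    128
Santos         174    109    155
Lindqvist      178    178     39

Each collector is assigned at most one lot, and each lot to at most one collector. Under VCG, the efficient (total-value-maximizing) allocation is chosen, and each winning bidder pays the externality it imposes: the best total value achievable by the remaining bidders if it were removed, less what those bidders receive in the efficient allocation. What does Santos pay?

Santos pays $4.

Efficient allocation: Mendoza→Lot D ($128), Santos→Lot C ($174), Lindqvist→Lot G ($178); total welfare W = $480.
Santos receives Lot C at value $174, so the others get W − 174 = $306.
Without Santos: best allocation of the remaining 2 bidders over all 3 lots is Mendoza→Lot G ($132), Lindqvist→Lot C ($178), total $310.
VCG payment = (others' best without Santos) − (others' welfare with Santos) = 310 − 306 = $4.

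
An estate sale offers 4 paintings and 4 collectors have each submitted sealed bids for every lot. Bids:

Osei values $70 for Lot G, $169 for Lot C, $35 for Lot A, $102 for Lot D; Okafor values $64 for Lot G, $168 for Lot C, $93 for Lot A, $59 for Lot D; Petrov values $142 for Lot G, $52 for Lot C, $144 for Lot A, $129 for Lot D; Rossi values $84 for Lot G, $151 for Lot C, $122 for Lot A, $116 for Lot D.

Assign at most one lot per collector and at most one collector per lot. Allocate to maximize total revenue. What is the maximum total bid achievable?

Optimal: Osei→Lot D ($102), Okafor→Lot C ($168), Petrov→Lot G ($142), Rossi→Lot A ($122) — total 102+168+142+122 = $534.
Column-greedy (each lot in turn goes to its best remaining collector) gives $492, worse by 42.
Next-best assignment: Osei→Lot C, Okafor→Lot A, Petrov→Lot G, Rossi→Lot D = $520.
Swapping Osei↔Petrov (Osei→Lot G $70, Petrov→Lot D $129) loses 45.
Checked against all permutations: $534 is optimal.

Maximum total: $534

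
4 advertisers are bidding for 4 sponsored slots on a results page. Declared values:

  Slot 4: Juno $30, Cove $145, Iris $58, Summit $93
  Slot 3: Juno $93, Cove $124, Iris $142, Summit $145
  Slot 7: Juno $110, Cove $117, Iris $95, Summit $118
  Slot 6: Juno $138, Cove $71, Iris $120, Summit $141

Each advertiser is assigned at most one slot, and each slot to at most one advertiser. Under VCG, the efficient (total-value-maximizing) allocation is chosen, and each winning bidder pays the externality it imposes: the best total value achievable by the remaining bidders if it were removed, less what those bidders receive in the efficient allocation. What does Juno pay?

Juno pays $23.

Efficient allocation: Juno→Slot 6 ($138), Cove→Slot 4 ($145), Iris→Slot 3 ($142), Summit→Slot 7 ($118); total welfare W = $543.
Juno receives Slot 6 at value $138, so the others get W − 138 = $405.
Without Juno: best allocation of the remaining 3 bidders over all 4 slots is Cove→Slot 4 ($145), Iris→Slot 3 ($142), Summit→Slot 6 ($141), total $428.
VCG payment = (others' best without Juno) − (others' welfare with Juno) = 428 − 405 = $23.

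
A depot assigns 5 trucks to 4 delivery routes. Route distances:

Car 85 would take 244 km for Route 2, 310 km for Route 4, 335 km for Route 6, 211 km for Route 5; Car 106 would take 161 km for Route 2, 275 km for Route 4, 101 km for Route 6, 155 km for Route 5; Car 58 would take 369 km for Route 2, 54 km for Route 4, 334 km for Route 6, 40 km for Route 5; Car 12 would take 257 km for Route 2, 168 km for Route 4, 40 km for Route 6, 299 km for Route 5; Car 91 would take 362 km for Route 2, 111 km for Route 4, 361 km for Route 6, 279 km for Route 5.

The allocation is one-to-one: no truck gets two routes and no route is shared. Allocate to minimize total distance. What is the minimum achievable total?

Min total: 352 km

Optimal: Car 106→Route 2 (161 km), Car 91→Route 4 (111 km), Car 12→Route 6 (40 km), Car 58→Route 5 (40 km) — total 161+111+40+40 = 352 km.
Column-greedy (each route in turn goes to its cheapest remaining truck) gives 466 km, worse by 114.
Swapping Car 58↔Car 12 (Car 58→Route 6 334 km, Car 12→Route 5 299 km) adds 553.
No other one-to-one assignment undercuts 352 km.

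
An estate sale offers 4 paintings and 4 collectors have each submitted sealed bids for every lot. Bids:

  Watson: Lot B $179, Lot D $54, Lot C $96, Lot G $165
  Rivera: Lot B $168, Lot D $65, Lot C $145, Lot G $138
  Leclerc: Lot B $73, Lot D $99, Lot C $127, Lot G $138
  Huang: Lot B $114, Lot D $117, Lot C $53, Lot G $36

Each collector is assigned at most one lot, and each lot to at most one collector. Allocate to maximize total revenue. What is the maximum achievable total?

Treat this as an assignment problem: match each collector to one lot.
Optimal: Watson→Lot B ($179), Rivera→Lot C ($145), Leclerc→Lot G ($138), Huang→Lot D ($117) — total 179+145+138+117 = $579.
No other one-to-one assignment exceeds $579.

Max total: $579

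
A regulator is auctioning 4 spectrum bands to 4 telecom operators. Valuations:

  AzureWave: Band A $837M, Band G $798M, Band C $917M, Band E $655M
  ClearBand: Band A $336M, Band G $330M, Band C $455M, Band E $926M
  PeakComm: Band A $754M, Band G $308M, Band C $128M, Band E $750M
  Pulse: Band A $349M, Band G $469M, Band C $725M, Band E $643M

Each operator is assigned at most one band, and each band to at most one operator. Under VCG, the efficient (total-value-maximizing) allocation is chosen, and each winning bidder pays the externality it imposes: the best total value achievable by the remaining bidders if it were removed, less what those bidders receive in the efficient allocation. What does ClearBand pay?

ClearBand pays $37M.

Efficient allocation: AzureWave→Band G ($798M), ClearBand→Band E ($926M), PeakComm→Band A ($754M), Pulse→Band C ($725M); total welfare W = $3203M.
ClearBand receives Band E at value $926M, so the others get W − 926 = $2277M.
Without ClearBand: best allocation of the remaining 3 bidders over all 4 bands is AzureWave→Band C ($917M), PeakComm→Band A ($754M), Pulse→Band E ($643M), total $2314M.
VCG payment = (others' best without ClearBand) − (others' welfare with ClearBand) = 2314 − 2277 = $37M.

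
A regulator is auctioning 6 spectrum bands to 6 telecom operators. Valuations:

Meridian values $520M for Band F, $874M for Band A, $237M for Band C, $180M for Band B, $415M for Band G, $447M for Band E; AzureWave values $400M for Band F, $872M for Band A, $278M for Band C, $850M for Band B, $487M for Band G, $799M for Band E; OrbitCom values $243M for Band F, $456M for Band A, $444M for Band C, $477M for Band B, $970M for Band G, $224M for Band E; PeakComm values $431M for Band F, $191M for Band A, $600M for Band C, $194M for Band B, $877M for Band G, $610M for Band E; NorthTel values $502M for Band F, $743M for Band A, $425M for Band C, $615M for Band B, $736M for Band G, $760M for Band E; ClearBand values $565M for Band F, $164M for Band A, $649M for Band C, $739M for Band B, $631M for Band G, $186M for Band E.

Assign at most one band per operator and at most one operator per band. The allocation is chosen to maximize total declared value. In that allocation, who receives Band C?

PeakComm receives Band C.

Optimal: Meridian→Band A ($874M), AzureWave→Band B ($850M), OrbitCom→Band G ($970M), PeakComm→Band C ($600M), NorthTel→Band E ($760M), ClearBand→Band F ($565M) — total 874+850+970+600+760+565 = $4619M.
Row-greedy (each operator in turn takes its best remaining band) gives $4455M, worse by 164.
Next-best assignment: Meridian→Band A, AzureWave→Band B, OrbitCom→Band G, PeakComm→Band F, NorthTel→Band E, ClearBand→Band C = $4534M.
PeakComm's own top band is Band G ($877M), but forcing PeakComm→Band G and reassigning the rest optimally gives only $4370M — worse by 249.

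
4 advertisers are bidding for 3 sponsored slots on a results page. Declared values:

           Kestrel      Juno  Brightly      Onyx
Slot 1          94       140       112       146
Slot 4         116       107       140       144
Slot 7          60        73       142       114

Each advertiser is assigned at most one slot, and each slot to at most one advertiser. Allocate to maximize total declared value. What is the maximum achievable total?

Max total: $426

Optimal: Juno→Slot 1 ($140), Onyx→Slot 4 ($144), Brightly→Slot 7 ($142) — total 140+144+142 = $426.
Column-greedy (each slot in turn goes to its best remaining advertiser) gives $359, worse by 67.
Every other assignment is strictly worse.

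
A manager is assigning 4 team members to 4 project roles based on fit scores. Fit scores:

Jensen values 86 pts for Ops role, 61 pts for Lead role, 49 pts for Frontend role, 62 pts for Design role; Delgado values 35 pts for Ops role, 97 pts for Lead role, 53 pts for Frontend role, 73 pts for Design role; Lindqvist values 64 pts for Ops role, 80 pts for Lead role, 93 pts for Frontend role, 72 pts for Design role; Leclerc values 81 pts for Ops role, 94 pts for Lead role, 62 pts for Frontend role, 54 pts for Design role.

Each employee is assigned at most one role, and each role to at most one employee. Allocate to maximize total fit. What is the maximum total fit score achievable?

Optimal: Jensen→Ops role (86 pts), Delgado→Design role (73 pts), Lindqvist→Frontend role (93 pts), Leclerc→Lead role (94 pts) — total 86+73+93+94 = 346 pts.
Column-greedy (each role in turn goes to its best remaining employee) gives 330 pts, worse by 16.
Checked against all permutations: 346 pts is optimal.

Max total: 346 pts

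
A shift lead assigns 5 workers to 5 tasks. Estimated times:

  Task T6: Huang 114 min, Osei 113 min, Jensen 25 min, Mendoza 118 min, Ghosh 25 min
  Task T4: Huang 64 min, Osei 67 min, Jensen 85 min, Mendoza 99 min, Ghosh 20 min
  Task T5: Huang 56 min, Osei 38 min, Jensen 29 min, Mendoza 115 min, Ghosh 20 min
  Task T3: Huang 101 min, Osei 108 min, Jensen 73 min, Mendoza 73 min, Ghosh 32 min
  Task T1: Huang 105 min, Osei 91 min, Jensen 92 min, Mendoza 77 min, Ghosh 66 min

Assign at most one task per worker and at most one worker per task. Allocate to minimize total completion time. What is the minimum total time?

Treat this as an assignment problem: match each worker to one task.
Optimal: Huang→Task T4 (64 min), Osei→Task T5 (38 min), Jensen→Task T6 (25 min), Mendoza→Task T1 (77 min), Ghosh→Task T3 (32 min) — total 64+38+25+77+32 = 236 min.
Swapping Ghosh↔Mendoza (Ghosh→Task T1 66 min, Mendoza→Task T3 73 min) adds 30.

Min total: 236 min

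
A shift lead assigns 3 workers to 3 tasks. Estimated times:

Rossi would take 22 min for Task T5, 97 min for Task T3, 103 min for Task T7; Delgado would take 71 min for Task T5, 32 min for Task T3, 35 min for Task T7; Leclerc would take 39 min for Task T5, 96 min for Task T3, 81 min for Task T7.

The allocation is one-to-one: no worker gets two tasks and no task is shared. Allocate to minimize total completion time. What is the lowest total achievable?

Treat this as an assignment problem: match each worker to one task.
Optimal: Rossi→Task T5 (22 min), Delgado→Task T3 (32 min), Leclerc→Task T7 (81 min) — total 22+32+81 = 135 min.
Swapping Rossi↔Leclerc (Rossi→Task T7 103 min, Leclerc→Task T5 39 min) adds 39.
No other one-to-one assignment undercuts 135 min.

Minimum total: 135 min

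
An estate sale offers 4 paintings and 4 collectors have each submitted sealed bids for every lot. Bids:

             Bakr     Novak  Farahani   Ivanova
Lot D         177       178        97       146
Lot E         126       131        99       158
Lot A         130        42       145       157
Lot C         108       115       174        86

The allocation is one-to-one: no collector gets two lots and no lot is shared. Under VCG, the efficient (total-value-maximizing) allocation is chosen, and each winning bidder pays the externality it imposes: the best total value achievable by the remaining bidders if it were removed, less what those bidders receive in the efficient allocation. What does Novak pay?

Novak pays $47.

Efficient allocation: Bakr→Lot A ($130), Novak→Lot D ($178), Farahani→Lot C ($174), Ivanova→Lot E ($158); total welfare W = $640.
Novak receives Lot D at value $178, so the others get W − 178 = $462.
Without Novak: best allocation of the remaining 3 bidders over all 4 lots is Bakr→Lot D ($177), Farahani→Lot C ($174), Ivanova→Lot E ($158), total $509.
VCG payment = (others' best without Novak) − (others' welfare with Novak) = 509 − 462 = $47.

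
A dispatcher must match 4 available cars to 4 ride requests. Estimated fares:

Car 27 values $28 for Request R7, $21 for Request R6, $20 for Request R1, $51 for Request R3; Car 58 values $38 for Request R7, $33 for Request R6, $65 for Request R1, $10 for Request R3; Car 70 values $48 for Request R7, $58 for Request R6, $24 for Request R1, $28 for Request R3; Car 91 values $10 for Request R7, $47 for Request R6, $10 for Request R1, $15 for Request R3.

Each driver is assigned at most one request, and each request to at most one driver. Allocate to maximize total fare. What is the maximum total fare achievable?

Max total: $211

Optimal: Car 27→Request R3 ($51), Car 58→Request R1 ($65), Car 70→Request R7 ($48), Car 91→Request R6 ($47) — total 51+65+48+47 = $211.
Every other assignment is strictly worse.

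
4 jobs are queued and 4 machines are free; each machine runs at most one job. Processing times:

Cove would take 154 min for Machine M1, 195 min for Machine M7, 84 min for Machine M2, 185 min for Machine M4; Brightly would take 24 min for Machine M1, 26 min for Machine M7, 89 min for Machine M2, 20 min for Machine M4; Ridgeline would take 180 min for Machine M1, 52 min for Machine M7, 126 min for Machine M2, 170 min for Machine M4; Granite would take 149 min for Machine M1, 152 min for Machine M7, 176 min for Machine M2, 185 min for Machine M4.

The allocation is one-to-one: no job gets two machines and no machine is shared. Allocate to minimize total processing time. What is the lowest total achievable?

This is a one-to-one assignment (minimum-cost bipartite matching).
Optimal: Cove→Machine M2 (84 min), Brightly→Machine M4 (20 min), Ridgeline→Machine M7 (52 min), Granite→Machine M1 (149 min) — total 84+20+52+149 = 305 min.
Next-best assignment: Cove→Machine M2, Brightly→Machine M1, Ridgeline→Machine M7, Granite→Machine M4 = 345 min.

Min total: 305 min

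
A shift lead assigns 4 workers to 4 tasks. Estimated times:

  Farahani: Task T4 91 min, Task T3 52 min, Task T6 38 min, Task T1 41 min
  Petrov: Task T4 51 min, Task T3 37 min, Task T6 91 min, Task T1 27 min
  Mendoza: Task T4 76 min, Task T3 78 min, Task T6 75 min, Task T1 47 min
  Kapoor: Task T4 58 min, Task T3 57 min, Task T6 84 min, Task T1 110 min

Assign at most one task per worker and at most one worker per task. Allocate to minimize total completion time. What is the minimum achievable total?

Min total: 180 min

Optimal: Farahani→Task T6 (38 min), Petrov→Task T3 (37 min), Mendoza→Task T1 (47 min), Kapoor→Task T4 (58 min) — total 38+37+47+58 = 180 min.
Row-greedy (each worker in turn takes its cheapest remaining task) gives 198 min, worse by 18.
No other one-to-one assignment undercuts 180 min.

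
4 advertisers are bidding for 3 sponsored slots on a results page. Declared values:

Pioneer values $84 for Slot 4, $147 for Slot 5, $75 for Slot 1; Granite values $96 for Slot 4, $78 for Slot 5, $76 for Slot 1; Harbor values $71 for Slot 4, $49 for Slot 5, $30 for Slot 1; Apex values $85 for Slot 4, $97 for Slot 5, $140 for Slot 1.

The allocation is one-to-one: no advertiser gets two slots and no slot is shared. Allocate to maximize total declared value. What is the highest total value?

Max total: $383

Optimal: Granite→Slot 4 ($96), Pioneer→Slot 5 ($147), Apex→Slot 1 ($140) — total 96+147+140 = $383.
Row-greedy (each advertiser in turn takes its best remaining slot) gives $273, worse by 110.
Next-best assignment: Harbor→Slot 4, Pioneer→Slot 5, Apex→Slot 1 = $358.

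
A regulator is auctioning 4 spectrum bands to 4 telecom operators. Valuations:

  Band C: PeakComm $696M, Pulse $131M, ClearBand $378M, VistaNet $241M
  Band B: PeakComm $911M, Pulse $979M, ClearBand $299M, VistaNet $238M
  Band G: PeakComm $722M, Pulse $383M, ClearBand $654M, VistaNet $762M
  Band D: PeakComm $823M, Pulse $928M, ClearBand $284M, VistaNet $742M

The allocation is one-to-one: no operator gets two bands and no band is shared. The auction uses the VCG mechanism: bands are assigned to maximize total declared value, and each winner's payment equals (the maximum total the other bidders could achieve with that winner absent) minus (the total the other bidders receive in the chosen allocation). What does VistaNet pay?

VistaNet pays $164M.

Efficient allocation: PeakComm→Band C ($696M), Pulse→Band B ($979M), ClearBand→Band G ($654M), VistaNet→Band D ($742M); total welfare W = $3071M.
VistaNet receives Band D at value $742M, so the others get W − 742 = $2329M.
Without VistaNet: best allocation of the remaining 3 bidders over all 4 bands is PeakComm→Band B ($911M), Pulse→Band D ($928M), ClearBand→Band G ($654M), total $2493M.
VCG payment = (others' best without VistaNet) − (others' welfare with VistaNet) = 2493 − 2329 = $164M.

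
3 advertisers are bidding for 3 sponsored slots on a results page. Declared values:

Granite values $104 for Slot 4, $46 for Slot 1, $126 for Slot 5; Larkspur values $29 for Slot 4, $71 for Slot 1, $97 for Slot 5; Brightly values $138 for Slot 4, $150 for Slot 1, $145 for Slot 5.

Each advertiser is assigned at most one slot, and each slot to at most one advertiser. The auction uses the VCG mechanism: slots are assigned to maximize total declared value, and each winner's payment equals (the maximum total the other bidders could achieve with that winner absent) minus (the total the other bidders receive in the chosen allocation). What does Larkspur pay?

Larkspur pays $22.

Efficient allocation: Granite→Slot 4 ($104), Larkspur→Slot 5 ($97), Brightly→Slot 1 ($150); total welfare W = $351.
Larkspur receives Slot 5 at value $97, so the others get W − 97 = $254.
Without Larkspur: best allocation of the remaining 2 bidders over all 3 slots is Granite→Slot 5 ($126), Brightly→Slot 1 ($150), total $276.
VCG payment = (others' best without Larkspur) − (others' welfare with Larkspur) = 276 − 254 = $22.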